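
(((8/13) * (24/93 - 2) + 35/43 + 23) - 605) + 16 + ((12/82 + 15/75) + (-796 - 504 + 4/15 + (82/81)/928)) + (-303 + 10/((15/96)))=-281001726827851/133515092880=-2104.64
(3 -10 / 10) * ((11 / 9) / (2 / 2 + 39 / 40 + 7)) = 880 / 3231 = 0.27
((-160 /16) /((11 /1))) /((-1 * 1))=10 /11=0.91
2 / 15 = 0.13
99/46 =2.15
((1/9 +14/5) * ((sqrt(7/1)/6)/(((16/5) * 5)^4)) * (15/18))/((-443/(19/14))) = -2489 * sqrt(7)/131691184128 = -0.00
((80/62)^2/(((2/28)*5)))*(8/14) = 2560/961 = 2.66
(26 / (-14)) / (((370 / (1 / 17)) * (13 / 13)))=-13 / 44030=-0.00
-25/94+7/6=127/141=0.90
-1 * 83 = -83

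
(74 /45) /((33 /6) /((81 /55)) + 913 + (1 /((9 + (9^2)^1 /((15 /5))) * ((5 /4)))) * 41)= 36 /20089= 0.00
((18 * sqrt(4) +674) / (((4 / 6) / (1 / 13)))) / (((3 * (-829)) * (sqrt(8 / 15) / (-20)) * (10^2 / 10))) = 355 * sqrt(30) / 21554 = 0.09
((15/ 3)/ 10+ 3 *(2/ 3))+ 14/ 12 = 11/ 3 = 3.67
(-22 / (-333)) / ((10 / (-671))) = -7381 / 1665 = -4.43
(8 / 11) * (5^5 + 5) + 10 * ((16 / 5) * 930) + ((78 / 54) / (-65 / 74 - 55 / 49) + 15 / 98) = 2254935842911 / 70388010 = 32035.79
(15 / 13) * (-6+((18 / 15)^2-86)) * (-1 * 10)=13584 / 13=1044.92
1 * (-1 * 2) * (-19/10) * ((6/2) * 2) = 114/5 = 22.80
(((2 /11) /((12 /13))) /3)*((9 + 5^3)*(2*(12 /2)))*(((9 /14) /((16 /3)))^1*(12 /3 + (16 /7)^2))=885807 /7546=117.39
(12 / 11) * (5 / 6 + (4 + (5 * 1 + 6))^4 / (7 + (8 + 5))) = 30385 / 11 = 2762.27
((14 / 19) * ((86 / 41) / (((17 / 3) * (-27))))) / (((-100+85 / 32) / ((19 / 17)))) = 0.00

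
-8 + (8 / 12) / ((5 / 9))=-34 / 5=-6.80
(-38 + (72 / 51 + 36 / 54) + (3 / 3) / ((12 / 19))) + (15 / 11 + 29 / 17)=-23389 / 748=-31.27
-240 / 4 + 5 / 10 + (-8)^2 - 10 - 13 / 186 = -518 / 93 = -5.57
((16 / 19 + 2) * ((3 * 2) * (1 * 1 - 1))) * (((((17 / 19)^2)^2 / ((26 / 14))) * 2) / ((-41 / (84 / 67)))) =0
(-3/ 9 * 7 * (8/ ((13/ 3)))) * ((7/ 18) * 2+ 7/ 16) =-1225/ 234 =-5.24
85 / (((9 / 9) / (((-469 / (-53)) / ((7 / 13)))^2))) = 64484485 / 2809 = 22956.38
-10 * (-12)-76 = 44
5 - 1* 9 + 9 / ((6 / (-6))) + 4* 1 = -9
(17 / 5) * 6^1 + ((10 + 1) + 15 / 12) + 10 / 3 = 2159 / 60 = 35.98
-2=-2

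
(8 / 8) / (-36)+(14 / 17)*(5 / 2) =1243 / 612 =2.03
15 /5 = 3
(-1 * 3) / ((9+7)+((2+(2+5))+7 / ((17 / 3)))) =-51 / 446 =-0.11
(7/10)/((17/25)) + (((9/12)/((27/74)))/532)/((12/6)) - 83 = -26687683/325584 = -81.97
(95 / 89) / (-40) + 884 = 883.97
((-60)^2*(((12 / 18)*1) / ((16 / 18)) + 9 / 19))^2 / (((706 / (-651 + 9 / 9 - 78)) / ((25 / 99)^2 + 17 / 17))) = -21287159.97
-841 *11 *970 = -8973470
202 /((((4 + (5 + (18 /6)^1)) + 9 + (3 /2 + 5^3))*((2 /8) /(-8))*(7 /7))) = -12928 /295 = -43.82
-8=-8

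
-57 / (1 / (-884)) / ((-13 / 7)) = -27132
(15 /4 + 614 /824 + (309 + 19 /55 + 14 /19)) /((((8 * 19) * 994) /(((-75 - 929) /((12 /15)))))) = -8498745293 /3252471376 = -2.61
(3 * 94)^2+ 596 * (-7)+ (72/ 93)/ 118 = 75352.01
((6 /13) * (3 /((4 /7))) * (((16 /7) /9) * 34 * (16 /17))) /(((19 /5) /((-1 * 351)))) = -34560 /19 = -1818.95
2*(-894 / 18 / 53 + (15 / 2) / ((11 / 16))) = 34882 / 1749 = 19.94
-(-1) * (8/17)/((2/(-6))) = -24/17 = -1.41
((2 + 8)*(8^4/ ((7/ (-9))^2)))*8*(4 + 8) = 318504960/ 49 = 6500101.22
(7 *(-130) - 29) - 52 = -991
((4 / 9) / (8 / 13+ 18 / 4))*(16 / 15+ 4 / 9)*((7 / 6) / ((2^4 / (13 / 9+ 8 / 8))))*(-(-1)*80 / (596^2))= 4862 / 922518153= 0.00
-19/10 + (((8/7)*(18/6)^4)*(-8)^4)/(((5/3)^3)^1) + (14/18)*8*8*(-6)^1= 428403721/5250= 81600.71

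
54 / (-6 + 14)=27 / 4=6.75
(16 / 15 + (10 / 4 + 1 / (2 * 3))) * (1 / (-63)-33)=-3328 / 27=-123.26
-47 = -47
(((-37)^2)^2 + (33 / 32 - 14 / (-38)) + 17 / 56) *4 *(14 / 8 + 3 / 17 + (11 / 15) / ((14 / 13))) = 582342422231 / 29792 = 19546939.52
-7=-7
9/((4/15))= 33.75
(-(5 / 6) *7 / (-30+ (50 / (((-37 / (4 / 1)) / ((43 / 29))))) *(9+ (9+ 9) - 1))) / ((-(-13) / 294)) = 368039 / 665054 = 0.55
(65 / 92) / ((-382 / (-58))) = 1885 / 17572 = 0.11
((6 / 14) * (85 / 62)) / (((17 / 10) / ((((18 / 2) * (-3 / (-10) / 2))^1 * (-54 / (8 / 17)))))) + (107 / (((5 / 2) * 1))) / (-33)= -31415683 / 572880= -54.84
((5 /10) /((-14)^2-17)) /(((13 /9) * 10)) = 9 /46540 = 0.00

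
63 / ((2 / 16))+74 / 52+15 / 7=92377 / 182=507.57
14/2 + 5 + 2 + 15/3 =19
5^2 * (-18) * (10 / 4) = -1125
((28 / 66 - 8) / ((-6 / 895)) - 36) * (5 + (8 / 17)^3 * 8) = 3104301571 / 486387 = 6382.37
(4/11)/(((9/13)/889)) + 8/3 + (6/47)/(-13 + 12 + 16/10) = 469.83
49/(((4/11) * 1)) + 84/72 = 1631/12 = 135.92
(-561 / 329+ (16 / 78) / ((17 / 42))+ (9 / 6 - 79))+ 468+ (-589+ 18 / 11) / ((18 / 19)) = -1660574647 / 7198191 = -230.69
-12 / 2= -6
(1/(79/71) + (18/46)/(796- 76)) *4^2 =130719/9085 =14.39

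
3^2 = 9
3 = 3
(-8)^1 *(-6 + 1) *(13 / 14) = 260 / 7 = 37.14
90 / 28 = 45 / 14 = 3.21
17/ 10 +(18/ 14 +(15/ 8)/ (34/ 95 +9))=113297/ 35560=3.19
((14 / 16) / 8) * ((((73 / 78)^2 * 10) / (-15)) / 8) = -37303 / 4672512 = -0.01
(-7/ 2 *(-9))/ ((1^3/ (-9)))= -567/ 2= -283.50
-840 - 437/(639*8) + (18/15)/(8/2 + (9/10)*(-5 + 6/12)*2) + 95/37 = -6497140777/7754904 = -837.81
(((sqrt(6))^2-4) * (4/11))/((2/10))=40/11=3.64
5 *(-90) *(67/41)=-30150/41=-735.37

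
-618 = -618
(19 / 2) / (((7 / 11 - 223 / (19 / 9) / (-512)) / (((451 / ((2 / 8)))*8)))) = 14671224832 / 90173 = 162700.86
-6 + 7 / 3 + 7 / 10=-2.97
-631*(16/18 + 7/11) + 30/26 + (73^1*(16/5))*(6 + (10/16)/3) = 3146626/6435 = 488.99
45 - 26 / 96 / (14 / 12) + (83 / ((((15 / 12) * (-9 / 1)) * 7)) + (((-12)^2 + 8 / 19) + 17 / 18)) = 431101 / 2280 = 189.08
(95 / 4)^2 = 9025 / 16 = 564.06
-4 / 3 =-1.33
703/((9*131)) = 703/1179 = 0.60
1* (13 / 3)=13 / 3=4.33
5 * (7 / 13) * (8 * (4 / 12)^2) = 2.39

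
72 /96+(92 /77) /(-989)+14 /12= 1.92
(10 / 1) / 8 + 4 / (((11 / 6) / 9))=919 / 44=20.89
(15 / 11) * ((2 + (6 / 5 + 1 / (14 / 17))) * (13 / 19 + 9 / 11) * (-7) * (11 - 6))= -727695 / 2299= -316.53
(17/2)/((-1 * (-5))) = 17/10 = 1.70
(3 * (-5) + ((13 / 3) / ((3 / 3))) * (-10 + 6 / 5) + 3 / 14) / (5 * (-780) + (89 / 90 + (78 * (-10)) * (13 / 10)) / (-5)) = 0.01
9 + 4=13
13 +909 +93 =1015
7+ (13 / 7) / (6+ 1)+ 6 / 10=1927 / 245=7.87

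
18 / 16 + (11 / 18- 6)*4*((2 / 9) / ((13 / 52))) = -11687 / 648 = -18.04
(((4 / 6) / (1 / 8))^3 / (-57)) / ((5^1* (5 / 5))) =-4096 / 7695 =-0.53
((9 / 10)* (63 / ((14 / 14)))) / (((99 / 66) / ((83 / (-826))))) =-2241 / 590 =-3.80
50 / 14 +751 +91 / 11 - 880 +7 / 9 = -80650 / 693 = -116.38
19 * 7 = 133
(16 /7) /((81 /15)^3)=2000 /137781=0.01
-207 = -207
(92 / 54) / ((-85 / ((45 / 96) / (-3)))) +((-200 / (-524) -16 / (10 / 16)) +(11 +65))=244291193 / 4810320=50.78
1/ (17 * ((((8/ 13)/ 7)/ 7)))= 637/ 136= 4.68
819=819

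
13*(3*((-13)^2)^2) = 1113879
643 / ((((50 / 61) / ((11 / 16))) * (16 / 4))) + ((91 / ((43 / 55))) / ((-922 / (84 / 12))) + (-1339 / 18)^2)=29121085968739 / 5138121600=5667.65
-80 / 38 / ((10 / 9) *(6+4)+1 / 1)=-360 / 2071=-0.17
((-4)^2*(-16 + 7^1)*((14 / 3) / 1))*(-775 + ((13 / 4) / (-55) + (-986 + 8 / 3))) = 64990184 / 55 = 1181639.71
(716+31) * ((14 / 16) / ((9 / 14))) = 4067 / 4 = 1016.75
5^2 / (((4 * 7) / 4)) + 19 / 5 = 258 / 35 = 7.37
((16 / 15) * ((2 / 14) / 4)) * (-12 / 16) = -1 / 35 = -0.03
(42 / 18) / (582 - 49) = 7 / 1599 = 0.00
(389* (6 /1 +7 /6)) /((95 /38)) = 1115.13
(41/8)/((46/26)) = 533/184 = 2.90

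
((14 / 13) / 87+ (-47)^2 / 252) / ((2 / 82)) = 34192729 / 95004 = 359.91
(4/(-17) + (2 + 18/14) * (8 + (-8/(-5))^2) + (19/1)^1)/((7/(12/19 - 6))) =-50226/1225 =-41.00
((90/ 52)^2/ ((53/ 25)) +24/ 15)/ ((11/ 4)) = 539749/ 492635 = 1.10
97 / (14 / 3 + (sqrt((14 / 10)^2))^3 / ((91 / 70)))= 94575 / 6608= 14.31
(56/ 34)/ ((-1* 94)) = -14/ 799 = -0.02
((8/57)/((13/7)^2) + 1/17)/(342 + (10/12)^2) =195564/673439819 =0.00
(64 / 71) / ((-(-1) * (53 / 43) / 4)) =11008 / 3763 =2.93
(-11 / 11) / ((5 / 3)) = -3 / 5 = -0.60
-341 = -341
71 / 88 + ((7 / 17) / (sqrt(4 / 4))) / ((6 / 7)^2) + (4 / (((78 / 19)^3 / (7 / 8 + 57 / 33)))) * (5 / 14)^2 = 1.39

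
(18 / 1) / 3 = 6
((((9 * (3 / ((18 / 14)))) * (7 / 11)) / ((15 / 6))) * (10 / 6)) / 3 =98 / 33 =2.97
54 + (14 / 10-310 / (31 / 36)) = -304.60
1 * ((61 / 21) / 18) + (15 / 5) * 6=6865 / 378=18.16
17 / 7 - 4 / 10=71 / 35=2.03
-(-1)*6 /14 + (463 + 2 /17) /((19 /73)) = 4024072 /2261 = 1779.78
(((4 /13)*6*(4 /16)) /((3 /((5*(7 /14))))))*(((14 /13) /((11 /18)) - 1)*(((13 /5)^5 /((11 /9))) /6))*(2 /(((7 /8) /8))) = 45978816 /529375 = 86.85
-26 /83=-0.31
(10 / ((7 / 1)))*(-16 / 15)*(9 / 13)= -1.05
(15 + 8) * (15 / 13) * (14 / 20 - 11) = -7107 / 26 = -273.35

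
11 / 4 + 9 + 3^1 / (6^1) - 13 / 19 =879 / 76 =11.57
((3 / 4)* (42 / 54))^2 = 49 / 144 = 0.34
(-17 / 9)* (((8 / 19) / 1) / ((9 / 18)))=-272 / 171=-1.59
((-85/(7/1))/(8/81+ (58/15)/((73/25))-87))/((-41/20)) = -10052100/145226879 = -0.07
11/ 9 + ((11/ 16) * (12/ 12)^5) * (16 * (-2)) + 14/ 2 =-124/ 9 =-13.78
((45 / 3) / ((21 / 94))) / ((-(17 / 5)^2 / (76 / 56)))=-111625 / 14161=-7.88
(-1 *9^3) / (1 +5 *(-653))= 243 / 1088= 0.22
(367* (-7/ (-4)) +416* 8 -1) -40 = 15717/ 4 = 3929.25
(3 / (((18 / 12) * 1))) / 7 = 2 / 7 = 0.29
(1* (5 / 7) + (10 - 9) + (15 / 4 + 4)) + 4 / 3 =907 / 84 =10.80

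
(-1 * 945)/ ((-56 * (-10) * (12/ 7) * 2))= -63/ 128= -0.49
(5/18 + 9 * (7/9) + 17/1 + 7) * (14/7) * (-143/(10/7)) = -563563/90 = -6261.81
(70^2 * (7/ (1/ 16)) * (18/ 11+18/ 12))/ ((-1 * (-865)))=3786720/ 1903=1989.87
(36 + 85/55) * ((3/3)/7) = 59/11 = 5.36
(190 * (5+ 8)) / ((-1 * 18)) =-1235 / 9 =-137.22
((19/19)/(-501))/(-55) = 1/27555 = 0.00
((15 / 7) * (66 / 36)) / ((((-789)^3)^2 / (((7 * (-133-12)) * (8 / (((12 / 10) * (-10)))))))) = 7975 / 723741163026980283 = 0.00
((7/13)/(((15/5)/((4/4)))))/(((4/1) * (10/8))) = 7/195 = 0.04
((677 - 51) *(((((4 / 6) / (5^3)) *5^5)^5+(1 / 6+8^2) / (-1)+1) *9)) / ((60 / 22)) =2151769303343 / 810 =2656505312.77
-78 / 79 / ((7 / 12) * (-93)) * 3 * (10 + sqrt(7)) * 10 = 9360 * sqrt(7) / 17143 + 93600 / 17143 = 6.90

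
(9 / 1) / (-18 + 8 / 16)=-18 / 35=-0.51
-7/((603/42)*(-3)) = 98/603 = 0.16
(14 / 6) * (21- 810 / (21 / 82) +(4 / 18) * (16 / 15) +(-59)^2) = 320714 / 405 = 791.89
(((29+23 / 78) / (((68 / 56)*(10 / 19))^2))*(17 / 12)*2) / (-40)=-5.08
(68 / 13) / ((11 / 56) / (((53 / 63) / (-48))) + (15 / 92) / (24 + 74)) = -32493664 / 69611217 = -0.47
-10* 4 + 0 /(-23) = -40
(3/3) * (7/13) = 7/13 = 0.54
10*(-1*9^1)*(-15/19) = 1350/19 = 71.05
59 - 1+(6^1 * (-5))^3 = -26942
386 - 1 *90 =296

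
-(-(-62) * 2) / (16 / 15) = -465 / 4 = -116.25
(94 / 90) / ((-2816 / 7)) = -329 / 126720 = -0.00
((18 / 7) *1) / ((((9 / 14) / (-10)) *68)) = -10 / 17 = -0.59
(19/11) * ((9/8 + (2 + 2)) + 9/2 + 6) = 2375/88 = 26.99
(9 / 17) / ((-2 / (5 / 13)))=-0.10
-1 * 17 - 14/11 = -201/11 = -18.27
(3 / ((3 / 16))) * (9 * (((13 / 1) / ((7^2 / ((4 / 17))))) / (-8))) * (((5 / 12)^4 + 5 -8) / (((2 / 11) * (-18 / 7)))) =-8806369 / 1233792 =-7.14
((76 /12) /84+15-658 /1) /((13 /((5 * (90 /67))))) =-4050425 /12194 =-332.17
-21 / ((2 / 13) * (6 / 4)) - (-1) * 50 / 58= -90.14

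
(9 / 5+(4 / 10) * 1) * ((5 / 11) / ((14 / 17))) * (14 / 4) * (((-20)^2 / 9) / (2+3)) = 340 / 9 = 37.78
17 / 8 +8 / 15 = 319 / 120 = 2.66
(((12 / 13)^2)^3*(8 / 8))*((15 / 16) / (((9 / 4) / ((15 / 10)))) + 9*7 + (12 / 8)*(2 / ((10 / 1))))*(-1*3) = -2863185408 / 24134045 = -118.64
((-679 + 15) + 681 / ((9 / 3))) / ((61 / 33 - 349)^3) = 15704469 / 1503484706816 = 0.00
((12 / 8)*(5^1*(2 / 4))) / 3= 1.25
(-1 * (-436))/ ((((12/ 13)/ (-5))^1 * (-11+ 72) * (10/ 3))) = -1417/ 122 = -11.61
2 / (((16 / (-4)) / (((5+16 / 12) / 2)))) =-19 / 12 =-1.58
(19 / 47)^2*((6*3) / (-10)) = -3249 / 11045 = -0.29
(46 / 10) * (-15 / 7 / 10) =-69 / 70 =-0.99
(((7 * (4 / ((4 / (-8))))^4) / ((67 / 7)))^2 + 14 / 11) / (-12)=-221551557311 / 296274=-747792.78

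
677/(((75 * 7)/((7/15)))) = 677/1125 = 0.60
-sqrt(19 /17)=-sqrt(323) /17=-1.06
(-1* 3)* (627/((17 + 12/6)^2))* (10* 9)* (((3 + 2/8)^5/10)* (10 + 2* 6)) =-3639042693/9728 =-374079.22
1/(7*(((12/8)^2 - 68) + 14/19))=-76/34587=-0.00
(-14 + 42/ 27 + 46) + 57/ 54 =623/ 18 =34.61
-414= -414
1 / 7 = 0.14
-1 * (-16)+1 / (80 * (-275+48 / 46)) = 8065257 / 504080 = 16.00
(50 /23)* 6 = 300 /23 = 13.04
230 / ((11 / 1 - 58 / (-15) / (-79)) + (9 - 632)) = -136275 / 362639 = -0.38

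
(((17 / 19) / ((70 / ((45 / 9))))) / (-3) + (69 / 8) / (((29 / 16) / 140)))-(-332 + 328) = 15509435 / 23142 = 670.19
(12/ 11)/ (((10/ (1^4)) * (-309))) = -2/ 5665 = -0.00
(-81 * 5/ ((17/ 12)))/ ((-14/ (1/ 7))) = 2.92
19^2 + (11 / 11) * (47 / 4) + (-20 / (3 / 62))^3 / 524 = -134390.04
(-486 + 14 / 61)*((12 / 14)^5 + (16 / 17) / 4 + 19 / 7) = -28889510976 / 17428859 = -1657.57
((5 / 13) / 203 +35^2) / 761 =3232780 / 2008279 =1.61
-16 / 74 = -0.22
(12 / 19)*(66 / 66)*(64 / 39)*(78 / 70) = 768 / 665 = 1.15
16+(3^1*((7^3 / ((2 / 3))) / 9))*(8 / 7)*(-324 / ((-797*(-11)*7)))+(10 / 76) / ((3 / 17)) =15701995 / 999438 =15.71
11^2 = 121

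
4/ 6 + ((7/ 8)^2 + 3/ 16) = 311/ 192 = 1.62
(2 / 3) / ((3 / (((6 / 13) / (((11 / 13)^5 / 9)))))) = 342732 / 161051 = 2.13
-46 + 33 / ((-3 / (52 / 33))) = -190 / 3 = -63.33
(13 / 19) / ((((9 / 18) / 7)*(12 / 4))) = 3.19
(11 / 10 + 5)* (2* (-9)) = -549 / 5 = -109.80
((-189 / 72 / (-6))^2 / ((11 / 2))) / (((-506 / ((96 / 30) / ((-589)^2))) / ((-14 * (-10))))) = -343 / 3861924572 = -0.00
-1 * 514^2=-264196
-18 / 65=-0.28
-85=-85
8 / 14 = 4 / 7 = 0.57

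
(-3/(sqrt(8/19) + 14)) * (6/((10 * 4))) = -1197/37160 + 9 * sqrt(38)/37160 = -0.03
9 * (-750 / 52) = -3375 / 26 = -129.81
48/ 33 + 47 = 533/ 11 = 48.45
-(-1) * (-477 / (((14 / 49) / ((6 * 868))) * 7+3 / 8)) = -2484216 / 1955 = -1270.70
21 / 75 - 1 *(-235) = 5882 / 25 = 235.28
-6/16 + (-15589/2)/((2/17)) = -530029/8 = -66253.62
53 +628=681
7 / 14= 1 / 2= 0.50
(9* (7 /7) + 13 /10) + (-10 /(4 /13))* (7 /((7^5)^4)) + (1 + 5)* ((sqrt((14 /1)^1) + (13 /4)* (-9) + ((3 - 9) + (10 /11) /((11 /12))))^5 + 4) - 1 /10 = -240007852607569483369054191084045201709 /756884440077613605409000814080 + 1160875857369908703* sqrt(14) /27437936768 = -158793377.50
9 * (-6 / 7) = -54 / 7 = -7.71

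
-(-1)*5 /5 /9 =1 /9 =0.11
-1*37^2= -1369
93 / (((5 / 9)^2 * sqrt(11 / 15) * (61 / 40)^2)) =482112 * sqrt(165) / 40931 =151.30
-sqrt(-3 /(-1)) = -sqrt(3) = -1.73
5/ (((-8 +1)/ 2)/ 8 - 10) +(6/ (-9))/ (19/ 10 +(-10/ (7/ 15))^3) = -8097290300/ 16905484983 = -0.48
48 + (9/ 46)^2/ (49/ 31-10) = 2945193/ 61364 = 48.00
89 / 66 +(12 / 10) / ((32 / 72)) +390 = 65018 / 165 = 394.05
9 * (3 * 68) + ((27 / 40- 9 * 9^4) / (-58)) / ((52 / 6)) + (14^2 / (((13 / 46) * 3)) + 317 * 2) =510062837 / 180960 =2818.65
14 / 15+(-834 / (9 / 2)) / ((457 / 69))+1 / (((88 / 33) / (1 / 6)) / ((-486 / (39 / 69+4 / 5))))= -424453007 / 8609880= -49.30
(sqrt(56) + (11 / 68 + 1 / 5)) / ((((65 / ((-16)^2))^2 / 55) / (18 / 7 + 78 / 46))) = 15229108224 / 11563825 + 990511104 * sqrt(14) / 136045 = 28559.07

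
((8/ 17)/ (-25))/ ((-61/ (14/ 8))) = 14/ 25925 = 0.00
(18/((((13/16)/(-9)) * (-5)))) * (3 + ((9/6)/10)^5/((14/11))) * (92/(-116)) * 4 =-250392179799/659750000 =-379.53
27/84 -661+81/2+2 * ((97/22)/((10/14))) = -936063/1540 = -607.83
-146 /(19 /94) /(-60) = 3431 /285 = 12.04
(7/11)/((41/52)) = 364/451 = 0.81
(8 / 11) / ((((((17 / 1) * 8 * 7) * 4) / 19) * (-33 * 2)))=-0.00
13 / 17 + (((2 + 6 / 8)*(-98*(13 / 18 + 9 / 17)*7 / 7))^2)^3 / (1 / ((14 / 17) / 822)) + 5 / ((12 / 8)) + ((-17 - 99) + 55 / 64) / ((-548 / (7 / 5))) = 2708901909221266564683774740822987 / 1835562938962184663040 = 1475788082076.26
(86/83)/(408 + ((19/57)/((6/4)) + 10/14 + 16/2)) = 5418/2180161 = 0.00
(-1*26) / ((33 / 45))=-390 / 11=-35.45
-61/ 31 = -1.97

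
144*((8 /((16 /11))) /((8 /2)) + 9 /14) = 2034 /7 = 290.57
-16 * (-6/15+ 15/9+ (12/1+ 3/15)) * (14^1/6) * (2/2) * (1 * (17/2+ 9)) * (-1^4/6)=39592/27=1466.37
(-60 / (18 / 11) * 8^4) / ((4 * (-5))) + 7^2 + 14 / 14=22678 / 3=7559.33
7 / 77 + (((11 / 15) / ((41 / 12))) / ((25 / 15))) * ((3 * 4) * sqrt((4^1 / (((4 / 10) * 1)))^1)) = 1 / 11 + 1584 * sqrt(10) / 1025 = 4.98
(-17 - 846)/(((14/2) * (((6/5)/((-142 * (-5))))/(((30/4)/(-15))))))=1531825/42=36472.02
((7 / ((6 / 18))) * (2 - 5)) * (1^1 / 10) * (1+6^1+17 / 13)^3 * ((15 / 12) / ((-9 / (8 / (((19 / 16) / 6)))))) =846526464 / 41743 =20279.48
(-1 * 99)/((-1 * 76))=99/76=1.30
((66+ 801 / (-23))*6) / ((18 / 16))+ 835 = 23029 / 23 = 1001.26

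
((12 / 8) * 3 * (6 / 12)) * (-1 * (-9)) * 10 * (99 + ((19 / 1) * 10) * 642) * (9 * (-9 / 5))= -800960319 / 2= -400480159.50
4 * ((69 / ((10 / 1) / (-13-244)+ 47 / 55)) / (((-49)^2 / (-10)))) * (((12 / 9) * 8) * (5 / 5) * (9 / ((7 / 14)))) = -832268800 / 3075681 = -270.60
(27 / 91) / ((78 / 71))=639 / 2366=0.27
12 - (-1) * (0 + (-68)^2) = 4636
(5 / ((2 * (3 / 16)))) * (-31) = -413.33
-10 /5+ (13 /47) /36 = -3371 /1692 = -1.99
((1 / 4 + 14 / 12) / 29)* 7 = 119 / 348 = 0.34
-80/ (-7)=80/ 7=11.43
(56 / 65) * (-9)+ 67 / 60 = -5177 / 780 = -6.64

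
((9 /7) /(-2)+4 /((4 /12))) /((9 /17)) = 901 /42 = 21.45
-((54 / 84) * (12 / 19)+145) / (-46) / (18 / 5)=96695 / 110124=0.88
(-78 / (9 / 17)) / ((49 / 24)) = -3536 / 49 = -72.16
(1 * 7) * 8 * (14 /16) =49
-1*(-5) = 5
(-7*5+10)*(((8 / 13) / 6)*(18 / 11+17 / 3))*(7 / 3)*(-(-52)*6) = -1349600 / 99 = -13632.32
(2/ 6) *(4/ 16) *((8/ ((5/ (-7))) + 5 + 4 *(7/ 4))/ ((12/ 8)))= 2/ 45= 0.04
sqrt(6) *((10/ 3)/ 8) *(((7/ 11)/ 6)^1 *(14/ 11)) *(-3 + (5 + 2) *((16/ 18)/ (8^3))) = -421645 *sqrt(6)/ 2509056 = -0.41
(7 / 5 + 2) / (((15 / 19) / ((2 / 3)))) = 646 / 225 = 2.87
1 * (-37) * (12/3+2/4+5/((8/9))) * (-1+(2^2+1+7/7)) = -14985/8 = -1873.12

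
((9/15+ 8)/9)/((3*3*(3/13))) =559/1215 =0.46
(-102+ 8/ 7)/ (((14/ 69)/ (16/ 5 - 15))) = 1437063/ 245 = 5865.56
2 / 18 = 1 / 9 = 0.11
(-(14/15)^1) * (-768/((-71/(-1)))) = 3584/355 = 10.10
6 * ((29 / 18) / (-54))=-29 / 162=-0.18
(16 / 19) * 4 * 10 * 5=3200 / 19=168.42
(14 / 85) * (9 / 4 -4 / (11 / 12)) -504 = -943131 / 1870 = -504.35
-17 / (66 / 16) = -136 / 33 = -4.12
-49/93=-0.53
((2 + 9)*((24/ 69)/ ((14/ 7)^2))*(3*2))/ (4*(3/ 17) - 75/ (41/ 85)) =-30668/ 827103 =-0.04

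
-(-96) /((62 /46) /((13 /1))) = 925.94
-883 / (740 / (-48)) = 10596 / 185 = 57.28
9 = 9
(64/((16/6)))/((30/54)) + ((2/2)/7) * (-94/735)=44434/1029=43.18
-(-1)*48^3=110592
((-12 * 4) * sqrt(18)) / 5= -144 * sqrt(2) / 5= -40.73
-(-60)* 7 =420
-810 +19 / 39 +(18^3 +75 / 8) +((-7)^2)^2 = 2319053 / 312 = 7432.86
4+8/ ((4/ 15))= 34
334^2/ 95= 111556/ 95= 1174.27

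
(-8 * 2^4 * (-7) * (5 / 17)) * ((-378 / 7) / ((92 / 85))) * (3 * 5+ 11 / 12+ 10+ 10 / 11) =-89233200 / 253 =-352700.40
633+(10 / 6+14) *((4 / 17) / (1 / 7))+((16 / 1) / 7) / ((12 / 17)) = 78783 / 119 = 662.04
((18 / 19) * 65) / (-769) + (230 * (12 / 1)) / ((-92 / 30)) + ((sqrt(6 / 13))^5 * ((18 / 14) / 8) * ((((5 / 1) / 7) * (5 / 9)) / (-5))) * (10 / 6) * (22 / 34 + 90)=-13151070 / 14611 -115575 * sqrt(78) / 3660202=-900.36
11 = 11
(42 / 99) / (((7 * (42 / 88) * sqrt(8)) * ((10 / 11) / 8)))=88 * sqrt(2) / 315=0.40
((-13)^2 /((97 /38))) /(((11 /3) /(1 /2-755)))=-14536197 /1067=-13623.43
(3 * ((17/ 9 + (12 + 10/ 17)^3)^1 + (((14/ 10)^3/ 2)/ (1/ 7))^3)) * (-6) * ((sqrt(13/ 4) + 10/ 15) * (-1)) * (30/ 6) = 1991498586791617/ 11514843750 + 1991498586791617 * sqrt(13)/ 15353125000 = 640637.12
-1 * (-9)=9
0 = 0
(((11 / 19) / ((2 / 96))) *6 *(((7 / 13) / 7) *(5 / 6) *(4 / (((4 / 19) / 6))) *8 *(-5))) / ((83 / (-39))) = 1900800 / 83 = 22901.20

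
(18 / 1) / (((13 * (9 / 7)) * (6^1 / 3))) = 7 / 13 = 0.54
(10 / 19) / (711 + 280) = 10 / 18829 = 0.00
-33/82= -0.40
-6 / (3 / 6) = -12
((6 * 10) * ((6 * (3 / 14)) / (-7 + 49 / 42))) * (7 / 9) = -72 / 7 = -10.29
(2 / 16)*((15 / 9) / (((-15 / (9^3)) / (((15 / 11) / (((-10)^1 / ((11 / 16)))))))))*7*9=15309 / 256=59.80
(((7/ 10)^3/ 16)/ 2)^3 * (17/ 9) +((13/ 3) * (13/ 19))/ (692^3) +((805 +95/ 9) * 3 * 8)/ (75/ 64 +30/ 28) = 5653464211433028616166904793/ 647944641675264000000000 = 8725.23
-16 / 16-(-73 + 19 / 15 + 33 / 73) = 76958 / 1095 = 70.28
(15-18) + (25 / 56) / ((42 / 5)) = -6931 / 2352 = -2.95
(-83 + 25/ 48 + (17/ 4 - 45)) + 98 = -1211/ 48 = -25.23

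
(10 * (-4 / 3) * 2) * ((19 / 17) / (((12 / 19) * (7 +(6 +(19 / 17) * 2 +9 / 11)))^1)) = -2090 / 711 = -2.94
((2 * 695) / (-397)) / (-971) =1390 / 385487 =0.00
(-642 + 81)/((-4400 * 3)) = 17/400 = 0.04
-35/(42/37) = -185/6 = -30.83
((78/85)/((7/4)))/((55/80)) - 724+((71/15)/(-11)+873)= 2932142/19635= 149.33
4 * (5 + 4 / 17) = 356 / 17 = 20.94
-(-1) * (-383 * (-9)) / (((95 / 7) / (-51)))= -12953.46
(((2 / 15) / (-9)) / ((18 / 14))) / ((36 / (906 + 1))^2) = -5758543 / 787320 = -7.31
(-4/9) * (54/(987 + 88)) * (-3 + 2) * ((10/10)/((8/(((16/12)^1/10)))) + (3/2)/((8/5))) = 229/10750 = 0.02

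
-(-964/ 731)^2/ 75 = -929296/ 40077075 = -0.02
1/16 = 0.06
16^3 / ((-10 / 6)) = -12288 / 5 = -2457.60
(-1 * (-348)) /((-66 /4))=-232 /11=-21.09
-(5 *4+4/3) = -64/3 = -21.33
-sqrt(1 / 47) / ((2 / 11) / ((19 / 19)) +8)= -0.02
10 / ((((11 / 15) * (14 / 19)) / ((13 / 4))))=18525 / 308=60.15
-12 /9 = -4 /3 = -1.33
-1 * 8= -8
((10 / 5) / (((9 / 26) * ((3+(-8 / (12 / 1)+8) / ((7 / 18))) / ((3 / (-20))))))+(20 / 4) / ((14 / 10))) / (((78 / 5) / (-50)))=-1418450 / 125307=-11.32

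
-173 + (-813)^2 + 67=660863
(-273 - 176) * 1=-449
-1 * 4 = -4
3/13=0.23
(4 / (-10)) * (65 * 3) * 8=-624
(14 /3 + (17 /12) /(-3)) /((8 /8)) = 151 /36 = 4.19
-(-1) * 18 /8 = 9 /4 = 2.25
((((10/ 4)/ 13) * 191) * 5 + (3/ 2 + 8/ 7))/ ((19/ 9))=152577/ 1729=88.25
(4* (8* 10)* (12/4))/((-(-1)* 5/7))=1344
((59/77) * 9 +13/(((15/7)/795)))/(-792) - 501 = -15462443/30492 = -507.10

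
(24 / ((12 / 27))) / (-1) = -54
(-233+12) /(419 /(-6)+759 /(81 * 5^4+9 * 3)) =3731364 /1178813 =3.17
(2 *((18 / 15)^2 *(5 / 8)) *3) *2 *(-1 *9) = -486 / 5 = -97.20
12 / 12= 1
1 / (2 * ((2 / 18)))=9 / 2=4.50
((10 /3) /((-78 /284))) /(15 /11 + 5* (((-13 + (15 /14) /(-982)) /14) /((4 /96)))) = 37580158 /340833285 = 0.11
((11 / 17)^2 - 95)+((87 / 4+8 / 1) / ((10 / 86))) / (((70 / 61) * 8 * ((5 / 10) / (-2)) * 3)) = -45687599 / 346800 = -131.74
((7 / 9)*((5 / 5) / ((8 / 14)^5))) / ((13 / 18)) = 117649 / 6656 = 17.68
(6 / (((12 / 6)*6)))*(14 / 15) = 7 / 15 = 0.47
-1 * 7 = -7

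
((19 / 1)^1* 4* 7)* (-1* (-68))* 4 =144704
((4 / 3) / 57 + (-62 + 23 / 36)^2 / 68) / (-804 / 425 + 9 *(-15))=-0.40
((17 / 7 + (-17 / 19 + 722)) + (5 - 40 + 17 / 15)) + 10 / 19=1376936 / 1995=690.19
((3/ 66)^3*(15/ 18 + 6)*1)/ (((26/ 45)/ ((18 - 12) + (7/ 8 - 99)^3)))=-297496135095/ 283492352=-1049.40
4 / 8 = 1 / 2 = 0.50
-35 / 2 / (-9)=1.94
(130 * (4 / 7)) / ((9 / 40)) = 20800 / 63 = 330.16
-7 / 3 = -2.33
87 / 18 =29 / 6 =4.83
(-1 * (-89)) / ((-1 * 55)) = -1.62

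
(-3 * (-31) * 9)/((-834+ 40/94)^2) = 1848933/1534915684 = 0.00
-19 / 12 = -1.58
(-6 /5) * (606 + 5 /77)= -280002 /385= -727.28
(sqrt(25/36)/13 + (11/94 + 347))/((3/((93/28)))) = 19727873/51324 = 384.38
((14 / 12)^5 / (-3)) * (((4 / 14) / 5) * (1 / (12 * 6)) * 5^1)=-2401 / 839808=-0.00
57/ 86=0.66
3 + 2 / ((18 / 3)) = 3.33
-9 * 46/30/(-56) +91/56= 131/70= 1.87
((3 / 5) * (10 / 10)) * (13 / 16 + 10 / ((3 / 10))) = 20.49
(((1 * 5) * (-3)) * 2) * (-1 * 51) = 1530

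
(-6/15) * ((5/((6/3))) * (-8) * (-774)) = -6192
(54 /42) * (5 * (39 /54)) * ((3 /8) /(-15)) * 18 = -117 /56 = -2.09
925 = 925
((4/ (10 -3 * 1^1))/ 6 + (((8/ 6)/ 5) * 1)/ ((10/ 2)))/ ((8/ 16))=52/ 175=0.30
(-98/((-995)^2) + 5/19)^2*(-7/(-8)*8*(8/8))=171397147020183/353833969725625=0.48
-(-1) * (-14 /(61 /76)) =-1064 /61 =-17.44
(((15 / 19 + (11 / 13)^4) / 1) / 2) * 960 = 339165120 / 542659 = 625.01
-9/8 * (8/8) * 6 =-27/4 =-6.75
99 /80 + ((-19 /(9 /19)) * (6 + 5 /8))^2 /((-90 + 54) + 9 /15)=-9146114773 /4587840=-1993.56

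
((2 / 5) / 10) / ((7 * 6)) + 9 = 9451 / 1050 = 9.00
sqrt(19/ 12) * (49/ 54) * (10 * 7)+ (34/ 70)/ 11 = 17/ 385+ 1715 * sqrt(57)/ 162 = 79.97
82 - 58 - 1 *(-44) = 68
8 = 8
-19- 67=-86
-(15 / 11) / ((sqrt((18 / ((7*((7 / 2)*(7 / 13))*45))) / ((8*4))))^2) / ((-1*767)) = 205800 / 109681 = 1.88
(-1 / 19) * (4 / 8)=-1 / 38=-0.03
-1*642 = -642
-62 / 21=-2.95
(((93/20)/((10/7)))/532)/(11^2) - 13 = -23909507/1839200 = -13.00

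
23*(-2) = -46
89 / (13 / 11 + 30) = 979 / 343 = 2.85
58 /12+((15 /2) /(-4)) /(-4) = 509 /96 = 5.30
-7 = -7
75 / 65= 15 / 13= 1.15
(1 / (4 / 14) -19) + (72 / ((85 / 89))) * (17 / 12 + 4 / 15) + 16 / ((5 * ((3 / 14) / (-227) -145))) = 43627121249 / 391691050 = 111.38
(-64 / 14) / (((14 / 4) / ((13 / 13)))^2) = -128 / 343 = -0.37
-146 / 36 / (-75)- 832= -1123127 / 1350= -831.95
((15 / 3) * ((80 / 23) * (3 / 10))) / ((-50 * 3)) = -4 / 115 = -0.03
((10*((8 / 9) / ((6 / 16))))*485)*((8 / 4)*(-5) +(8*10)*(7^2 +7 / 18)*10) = 110350304000 / 243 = 454116477.37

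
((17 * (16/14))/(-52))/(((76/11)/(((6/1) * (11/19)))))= -6171/32851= -0.19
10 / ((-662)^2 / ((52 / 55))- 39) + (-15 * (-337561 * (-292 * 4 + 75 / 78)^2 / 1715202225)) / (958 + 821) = 468161384334288695443 / 207142331478832369620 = 2.26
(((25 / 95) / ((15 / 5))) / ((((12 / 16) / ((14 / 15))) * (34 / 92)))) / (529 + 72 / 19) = 0.00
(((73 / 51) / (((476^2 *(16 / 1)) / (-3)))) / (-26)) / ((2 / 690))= 25185 / 1602345472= 0.00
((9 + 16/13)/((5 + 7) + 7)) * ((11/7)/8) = 11/104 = 0.11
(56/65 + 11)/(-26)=-771/1690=-0.46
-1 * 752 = -752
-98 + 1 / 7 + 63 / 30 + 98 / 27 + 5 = -164671 / 1890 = -87.13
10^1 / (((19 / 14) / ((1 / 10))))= 0.74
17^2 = 289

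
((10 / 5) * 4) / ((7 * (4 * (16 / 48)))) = 6 / 7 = 0.86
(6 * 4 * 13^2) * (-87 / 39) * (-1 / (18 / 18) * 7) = 63336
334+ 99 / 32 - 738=-12829 / 32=-400.91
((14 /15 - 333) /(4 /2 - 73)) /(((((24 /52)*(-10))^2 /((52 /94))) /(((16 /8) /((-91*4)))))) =-841789 /1261386000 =-0.00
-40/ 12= -10/ 3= -3.33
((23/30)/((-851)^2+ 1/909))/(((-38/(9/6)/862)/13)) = -0.00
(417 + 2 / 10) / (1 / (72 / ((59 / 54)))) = 8110368 / 295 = 27492.77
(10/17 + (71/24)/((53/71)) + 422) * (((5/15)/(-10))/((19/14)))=-12913243/1232568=-10.48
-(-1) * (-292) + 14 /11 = -3198 /11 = -290.73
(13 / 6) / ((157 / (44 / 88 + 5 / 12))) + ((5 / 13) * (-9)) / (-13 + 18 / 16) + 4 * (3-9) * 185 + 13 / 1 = -12359724367 / 2792088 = -4426.70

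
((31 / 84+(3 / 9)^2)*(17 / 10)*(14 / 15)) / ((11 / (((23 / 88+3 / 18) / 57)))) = 1921 / 3693600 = 0.00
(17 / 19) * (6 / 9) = 34 / 57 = 0.60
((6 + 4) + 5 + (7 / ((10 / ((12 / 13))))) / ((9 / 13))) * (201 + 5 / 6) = 289429 / 90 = 3215.88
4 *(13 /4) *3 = 39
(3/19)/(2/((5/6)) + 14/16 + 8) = 120/8569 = 0.01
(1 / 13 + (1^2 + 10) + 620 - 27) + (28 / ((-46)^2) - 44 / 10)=20620346 / 34385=599.69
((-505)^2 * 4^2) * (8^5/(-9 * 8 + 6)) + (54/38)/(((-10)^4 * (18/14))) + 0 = -12702121983999307/6270000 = -2025856775.76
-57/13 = -4.38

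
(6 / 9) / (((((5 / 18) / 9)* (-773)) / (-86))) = 9288 / 3865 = 2.40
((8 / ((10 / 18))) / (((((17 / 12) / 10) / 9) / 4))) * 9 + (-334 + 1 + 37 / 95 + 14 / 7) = 52653904 / 1615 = 32603.04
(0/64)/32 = 0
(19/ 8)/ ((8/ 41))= 779/ 64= 12.17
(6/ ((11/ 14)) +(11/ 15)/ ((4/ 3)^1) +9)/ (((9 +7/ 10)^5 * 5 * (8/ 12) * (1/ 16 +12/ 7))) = 3192000/ 94460742827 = 0.00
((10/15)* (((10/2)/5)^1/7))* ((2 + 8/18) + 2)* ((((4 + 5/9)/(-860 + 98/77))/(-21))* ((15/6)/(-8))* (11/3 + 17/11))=-0.00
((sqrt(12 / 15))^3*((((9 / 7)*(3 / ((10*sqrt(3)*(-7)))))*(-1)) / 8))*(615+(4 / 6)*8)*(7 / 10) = 5583*sqrt(15) / 17500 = 1.24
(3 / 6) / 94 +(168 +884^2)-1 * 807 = 146793597 / 188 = 780817.01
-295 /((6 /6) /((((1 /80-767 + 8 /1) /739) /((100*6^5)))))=0.00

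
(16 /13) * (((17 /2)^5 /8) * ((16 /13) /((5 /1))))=1419857 /845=1680.30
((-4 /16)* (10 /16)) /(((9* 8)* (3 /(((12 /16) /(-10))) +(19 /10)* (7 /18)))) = 0.00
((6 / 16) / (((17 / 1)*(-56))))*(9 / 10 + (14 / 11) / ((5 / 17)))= -345 / 167552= -0.00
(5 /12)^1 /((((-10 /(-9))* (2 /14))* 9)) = 7 /24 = 0.29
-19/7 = -2.71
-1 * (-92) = 92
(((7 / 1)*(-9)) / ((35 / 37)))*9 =-2997 / 5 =-599.40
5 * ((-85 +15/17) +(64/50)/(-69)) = -2467294/5865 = -420.68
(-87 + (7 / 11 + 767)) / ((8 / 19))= 142253 / 88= 1616.51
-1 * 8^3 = -512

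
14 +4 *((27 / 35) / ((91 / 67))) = 51826 / 3185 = 16.27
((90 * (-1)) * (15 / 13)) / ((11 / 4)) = -5400 / 143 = -37.76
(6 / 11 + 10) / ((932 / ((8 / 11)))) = 232 / 28193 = 0.01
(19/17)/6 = 0.19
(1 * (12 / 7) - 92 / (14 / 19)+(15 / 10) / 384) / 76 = -1.62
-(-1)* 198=198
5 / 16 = 0.31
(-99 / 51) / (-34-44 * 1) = 11 / 442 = 0.02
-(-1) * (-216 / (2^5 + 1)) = -72 / 11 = -6.55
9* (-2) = -18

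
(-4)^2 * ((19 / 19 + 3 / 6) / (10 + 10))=6 / 5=1.20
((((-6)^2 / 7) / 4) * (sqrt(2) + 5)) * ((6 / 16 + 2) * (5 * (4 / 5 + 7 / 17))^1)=17613 * sqrt(2) / 952 + 88065 / 952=118.67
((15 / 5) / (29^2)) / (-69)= -1 / 19343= -0.00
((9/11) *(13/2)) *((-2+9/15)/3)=-273/110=-2.48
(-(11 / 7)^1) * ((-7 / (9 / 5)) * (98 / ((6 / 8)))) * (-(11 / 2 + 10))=-334180 / 27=-12377.04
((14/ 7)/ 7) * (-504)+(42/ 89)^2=-1138860/ 7921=-143.78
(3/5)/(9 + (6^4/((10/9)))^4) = 125/385610460477267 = 0.00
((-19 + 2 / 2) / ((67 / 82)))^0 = 1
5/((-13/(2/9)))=-10/117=-0.09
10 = 10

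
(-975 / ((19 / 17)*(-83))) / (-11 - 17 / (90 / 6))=-19125 / 22078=-0.87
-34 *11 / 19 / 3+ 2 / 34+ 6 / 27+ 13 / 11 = -5.10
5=5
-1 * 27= -27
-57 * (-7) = 399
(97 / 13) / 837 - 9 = -97832 / 10881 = -8.99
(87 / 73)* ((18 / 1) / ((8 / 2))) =783 / 146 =5.36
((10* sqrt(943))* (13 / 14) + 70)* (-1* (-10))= 700 + 650* sqrt(943) / 7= 3551.49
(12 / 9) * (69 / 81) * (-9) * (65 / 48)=-1495 / 108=-13.84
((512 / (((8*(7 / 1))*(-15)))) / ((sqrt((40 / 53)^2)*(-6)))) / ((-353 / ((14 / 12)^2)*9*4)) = -371 / 25733700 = -0.00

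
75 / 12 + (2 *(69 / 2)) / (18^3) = 12173 / 1944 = 6.26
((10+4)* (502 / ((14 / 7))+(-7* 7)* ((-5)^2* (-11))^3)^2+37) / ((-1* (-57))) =4846132876708012767 / 19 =255059625089895408.79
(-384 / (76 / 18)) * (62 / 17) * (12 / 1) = -1285632 / 323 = -3980.28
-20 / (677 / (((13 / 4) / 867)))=-65 / 586959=-0.00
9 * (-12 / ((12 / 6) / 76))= -4104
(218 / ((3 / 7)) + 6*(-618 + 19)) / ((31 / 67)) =-620152 / 93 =-6668.30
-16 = -16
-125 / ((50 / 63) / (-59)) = 18585 / 2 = 9292.50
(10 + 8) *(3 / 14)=27 / 7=3.86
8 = 8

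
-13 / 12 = -1.08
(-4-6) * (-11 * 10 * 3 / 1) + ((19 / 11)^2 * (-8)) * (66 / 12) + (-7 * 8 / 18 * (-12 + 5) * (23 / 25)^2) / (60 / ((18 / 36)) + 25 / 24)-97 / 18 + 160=170682017611 / 51356250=3323.49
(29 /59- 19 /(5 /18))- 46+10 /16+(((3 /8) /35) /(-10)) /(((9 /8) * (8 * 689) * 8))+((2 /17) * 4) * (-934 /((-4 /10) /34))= 101748613577461 /2731747200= 37246.72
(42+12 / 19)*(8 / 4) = 1620 / 19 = 85.26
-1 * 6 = -6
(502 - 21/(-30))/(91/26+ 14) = 5027/175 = 28.73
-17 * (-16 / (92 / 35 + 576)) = 2380 / 5063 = 0.47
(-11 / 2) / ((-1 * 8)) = 0.69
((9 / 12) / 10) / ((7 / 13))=39 / 280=0.14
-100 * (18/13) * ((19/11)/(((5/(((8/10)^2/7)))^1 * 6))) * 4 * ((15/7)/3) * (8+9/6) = -138624/7007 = -19.78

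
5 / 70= 1 / 14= 0.07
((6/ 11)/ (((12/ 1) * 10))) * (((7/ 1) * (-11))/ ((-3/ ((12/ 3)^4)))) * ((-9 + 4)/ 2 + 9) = 2912/ 15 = 194.13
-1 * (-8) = 8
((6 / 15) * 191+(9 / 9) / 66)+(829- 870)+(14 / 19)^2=4283687 / 119130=35.96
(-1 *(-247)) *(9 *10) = 22230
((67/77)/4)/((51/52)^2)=0.23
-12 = -12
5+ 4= 9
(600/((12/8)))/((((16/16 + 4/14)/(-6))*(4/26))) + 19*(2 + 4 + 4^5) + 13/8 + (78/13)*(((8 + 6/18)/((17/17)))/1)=7488.29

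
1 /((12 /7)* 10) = 7 /120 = 0.06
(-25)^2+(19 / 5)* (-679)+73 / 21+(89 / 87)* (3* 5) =-5896274 / 3045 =-1936.38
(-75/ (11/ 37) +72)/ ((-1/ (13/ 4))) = 25779/ 44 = 585.89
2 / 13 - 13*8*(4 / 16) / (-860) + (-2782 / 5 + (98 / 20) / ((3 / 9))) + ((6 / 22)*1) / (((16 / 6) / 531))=-119833951 / 245960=-487.21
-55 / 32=-1.72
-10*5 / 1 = -50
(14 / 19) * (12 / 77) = 24 / 209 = 0.11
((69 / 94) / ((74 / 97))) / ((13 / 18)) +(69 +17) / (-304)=1.05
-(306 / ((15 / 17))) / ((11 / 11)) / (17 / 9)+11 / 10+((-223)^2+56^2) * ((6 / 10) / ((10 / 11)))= 173542 / 5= 34708.40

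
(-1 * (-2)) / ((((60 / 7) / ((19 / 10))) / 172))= 5719 / 75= 76.25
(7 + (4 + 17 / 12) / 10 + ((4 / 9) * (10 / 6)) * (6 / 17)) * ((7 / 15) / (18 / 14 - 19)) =-467999 / 2276640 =-0.21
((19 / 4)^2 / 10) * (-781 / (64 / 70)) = -1973587 / 1024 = -1927.33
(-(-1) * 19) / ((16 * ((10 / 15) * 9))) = 19 / 96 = 0.20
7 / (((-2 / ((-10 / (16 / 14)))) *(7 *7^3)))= 5 / 392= 0.01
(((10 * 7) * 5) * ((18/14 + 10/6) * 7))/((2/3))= 10850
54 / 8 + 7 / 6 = 95 / 12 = 7.92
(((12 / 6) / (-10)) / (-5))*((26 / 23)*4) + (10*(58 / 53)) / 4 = 88887 / 30475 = 2.92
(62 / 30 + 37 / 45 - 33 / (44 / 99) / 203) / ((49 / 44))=202829 / 89523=2.27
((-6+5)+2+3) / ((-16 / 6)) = -3 / 2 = -1.50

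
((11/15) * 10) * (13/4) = 143/6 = 23.83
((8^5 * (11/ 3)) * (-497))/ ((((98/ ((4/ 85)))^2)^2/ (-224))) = 13103005696/ 18424053991875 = 0.00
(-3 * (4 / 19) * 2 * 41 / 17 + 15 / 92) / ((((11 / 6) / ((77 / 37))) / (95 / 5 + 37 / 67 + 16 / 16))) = -145746783 / 2166646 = -67.27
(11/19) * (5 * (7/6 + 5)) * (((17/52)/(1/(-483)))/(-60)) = 1113959/23712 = 46.98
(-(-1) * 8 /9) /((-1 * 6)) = -4 /27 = -0.15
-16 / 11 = -1.45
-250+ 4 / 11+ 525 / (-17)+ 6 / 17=-52391 / 187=-280.17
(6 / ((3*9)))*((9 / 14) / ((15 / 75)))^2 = 225 / 98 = 2.30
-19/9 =-2.11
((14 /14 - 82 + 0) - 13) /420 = -47 /210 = -0.22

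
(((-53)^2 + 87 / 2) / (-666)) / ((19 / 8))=-11410 / 6327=-1.80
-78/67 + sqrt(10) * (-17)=-17 * sqrt(10)- 78/67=-54.92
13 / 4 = 3.25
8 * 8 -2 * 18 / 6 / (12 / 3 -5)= 70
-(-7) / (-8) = -7 / 8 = -0.88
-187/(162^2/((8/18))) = -187/59049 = -0.00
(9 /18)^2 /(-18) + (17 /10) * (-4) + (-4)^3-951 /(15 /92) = -2125301 /360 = -5903.61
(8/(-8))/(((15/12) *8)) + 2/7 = 13/70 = 0.19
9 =9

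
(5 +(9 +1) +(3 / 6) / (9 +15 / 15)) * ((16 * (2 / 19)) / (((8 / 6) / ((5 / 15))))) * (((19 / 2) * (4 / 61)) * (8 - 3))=19.74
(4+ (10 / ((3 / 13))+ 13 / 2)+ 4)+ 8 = 395 / 6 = 65.83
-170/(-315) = 34/63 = 0.54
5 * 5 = 25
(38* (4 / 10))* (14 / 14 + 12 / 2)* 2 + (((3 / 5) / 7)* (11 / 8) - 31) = 50937 / 280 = 181.92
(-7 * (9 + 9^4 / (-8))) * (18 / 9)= 45423 / 4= 11355.75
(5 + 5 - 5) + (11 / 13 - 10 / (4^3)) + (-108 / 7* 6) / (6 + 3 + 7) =-279 / 2912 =-0.10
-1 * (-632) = 632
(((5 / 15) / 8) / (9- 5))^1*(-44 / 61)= -11 / 1464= -0.01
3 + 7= 10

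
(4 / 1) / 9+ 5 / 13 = 0.83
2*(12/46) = 12/23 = 0.52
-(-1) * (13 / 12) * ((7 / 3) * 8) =182 / 9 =20.22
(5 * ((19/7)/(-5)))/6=-19/42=-0.45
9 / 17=0.53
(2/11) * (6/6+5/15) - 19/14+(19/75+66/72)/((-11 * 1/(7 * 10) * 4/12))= -27086/1155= -23.45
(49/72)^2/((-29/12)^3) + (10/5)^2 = 3.97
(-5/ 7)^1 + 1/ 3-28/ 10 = -334/ 105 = -3.18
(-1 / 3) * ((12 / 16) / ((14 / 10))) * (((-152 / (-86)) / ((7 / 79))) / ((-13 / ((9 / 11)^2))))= 607905 / 3314311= 0.18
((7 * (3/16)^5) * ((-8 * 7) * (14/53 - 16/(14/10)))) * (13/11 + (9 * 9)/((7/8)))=3632983407/38207488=95.09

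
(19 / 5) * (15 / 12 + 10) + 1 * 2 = 179 / 4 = 44.75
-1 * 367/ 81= -367/ 81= -4.53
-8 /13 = -0.62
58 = 58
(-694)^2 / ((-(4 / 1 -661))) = 481636 / 657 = 733.08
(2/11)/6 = 1/33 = 0.03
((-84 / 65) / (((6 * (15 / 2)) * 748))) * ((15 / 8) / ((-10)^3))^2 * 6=-63 / 77792000000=-0.00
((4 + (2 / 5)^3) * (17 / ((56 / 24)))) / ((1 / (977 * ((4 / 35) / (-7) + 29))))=179741335716 / 214375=838443.55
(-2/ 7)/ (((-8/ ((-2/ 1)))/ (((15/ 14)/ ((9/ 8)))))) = -10/ 147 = -0.07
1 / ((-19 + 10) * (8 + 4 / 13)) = -13 / 972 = -0.01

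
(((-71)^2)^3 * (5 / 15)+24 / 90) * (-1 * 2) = -427000946406 / 5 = -85400189281.20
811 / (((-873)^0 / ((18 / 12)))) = 2433 / 2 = 1216.50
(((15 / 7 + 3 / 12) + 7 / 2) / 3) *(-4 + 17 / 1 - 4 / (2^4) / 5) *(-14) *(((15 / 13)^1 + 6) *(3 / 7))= -113553 / 104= -1091.86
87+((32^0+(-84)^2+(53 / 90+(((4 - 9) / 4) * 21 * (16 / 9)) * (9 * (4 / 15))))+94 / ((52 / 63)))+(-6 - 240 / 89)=371628353 / 52065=7137.78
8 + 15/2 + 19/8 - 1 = 135/8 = 16.88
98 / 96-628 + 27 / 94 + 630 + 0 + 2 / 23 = 176161 / 51888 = 3.40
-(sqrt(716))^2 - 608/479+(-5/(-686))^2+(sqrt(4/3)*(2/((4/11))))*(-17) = -161683596937/225415484 - 187*sqrt(3)/3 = -825.23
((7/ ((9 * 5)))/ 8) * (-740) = -259/ 18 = -14.39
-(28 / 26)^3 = -2744 / 2197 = -1.25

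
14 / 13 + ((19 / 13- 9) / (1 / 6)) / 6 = -84 / 13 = -6.46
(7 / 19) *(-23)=-161 / 19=-8.47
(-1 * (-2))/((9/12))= 8/3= 2.67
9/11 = 0.82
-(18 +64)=-82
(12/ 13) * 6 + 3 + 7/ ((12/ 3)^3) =7195/ 832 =8.65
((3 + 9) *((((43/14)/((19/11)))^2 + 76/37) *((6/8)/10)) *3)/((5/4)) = 368696583/32724650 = 11.27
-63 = -63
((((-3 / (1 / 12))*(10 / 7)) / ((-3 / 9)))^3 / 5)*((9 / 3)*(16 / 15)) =806215680 / 343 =2350483.03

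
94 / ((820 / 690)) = 3243 / 41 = 79.10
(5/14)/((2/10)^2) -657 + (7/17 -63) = -169137/238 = -710.66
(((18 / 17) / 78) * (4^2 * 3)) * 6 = 864 / 221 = 3.91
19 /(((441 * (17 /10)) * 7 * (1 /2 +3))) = 380 /367353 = 0.00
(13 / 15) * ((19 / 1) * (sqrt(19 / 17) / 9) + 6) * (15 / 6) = 247 * sqrt(323) / 918 + 13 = 17.84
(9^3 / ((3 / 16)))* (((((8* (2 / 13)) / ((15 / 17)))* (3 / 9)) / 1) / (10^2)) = 29376 / 1625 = 18.08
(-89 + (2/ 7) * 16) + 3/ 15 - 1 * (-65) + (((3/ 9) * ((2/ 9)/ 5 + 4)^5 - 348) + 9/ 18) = -46548888077/ 7750181250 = -6.01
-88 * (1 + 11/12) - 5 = -521/3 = -173.67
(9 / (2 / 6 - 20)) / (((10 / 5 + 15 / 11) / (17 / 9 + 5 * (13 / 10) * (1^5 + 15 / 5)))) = -8283 / 2183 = -3.79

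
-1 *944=-944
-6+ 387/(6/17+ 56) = 831/958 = 0.87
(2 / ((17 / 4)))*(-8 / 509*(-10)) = 640 / 8653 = 0.07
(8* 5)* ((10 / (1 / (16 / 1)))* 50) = 320000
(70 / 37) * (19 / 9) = 1330 / 333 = 3.99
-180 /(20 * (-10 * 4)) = 9 /40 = 0.22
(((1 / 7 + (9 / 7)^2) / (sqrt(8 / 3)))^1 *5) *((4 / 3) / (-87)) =-440 *sqrt(6) / 12789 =-0.08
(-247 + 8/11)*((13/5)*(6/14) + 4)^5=-71117440799913/82534375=-861670.56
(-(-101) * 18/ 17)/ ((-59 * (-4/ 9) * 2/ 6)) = 24543/ 2006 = 12.23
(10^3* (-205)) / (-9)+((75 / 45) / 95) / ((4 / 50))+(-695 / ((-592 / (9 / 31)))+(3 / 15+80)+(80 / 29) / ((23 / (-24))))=239204366836139 / 10465870320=22855.66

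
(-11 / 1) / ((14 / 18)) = -99 / 7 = -14.14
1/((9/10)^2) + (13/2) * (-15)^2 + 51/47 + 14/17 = 189709925/129438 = 1465.64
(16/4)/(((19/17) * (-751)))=-68/14269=-0.00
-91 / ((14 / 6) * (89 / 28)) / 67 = -1092 / 5963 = -0.18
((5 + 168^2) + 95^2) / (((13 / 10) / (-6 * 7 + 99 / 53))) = -792392580 / 689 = -1150061.80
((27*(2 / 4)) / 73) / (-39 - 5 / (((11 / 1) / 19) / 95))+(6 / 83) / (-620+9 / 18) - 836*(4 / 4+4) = -197775692588479 / 47314755236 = -4180.00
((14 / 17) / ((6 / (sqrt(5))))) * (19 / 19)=7 * sqrt(5) / 51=0.31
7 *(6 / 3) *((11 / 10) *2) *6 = 924 / 5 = 184.80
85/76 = 1.12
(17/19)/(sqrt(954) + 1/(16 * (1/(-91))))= 1456/263701 + 768 * sqrt(106)/263701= 0.04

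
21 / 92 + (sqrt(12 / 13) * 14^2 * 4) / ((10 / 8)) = 21 / 92 + 6272 * sqrt(39) / 65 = 602.82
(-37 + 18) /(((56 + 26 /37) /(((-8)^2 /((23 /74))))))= -1664704 /24127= -69.00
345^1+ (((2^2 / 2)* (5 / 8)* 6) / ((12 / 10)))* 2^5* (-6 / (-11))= 4995 / 11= 454.09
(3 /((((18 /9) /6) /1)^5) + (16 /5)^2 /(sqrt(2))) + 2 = 128*sqrt(2) /25 + 731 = 738.24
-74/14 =-37/7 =-5.29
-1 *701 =-701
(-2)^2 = 4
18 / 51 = 6 / 17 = 0.35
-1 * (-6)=6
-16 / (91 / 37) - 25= -2867 / 91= -31.51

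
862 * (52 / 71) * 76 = 3406624 / 71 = 47980.62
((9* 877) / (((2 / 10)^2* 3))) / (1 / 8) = 526200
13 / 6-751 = -748.83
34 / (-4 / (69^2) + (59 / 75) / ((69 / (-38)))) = -674475 / 8611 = -78.33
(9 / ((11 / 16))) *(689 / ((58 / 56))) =2778048 / 319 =8708.61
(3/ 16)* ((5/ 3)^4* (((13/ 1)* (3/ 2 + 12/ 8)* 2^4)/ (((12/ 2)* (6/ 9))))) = 8125/ 36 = 225.69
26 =26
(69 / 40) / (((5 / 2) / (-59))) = -4071 / 100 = -40.71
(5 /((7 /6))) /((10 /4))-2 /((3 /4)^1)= -20 /21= -0.95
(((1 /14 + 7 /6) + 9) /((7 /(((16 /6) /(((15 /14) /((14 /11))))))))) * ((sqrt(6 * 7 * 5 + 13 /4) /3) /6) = 344 * sqrt(853) /2673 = 3.76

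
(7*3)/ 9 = 7/ 3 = 2.33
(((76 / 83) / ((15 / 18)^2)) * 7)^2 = 366799104 / 4305625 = 85.19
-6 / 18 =-1 / 3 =-0.33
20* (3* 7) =420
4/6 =2/3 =0.67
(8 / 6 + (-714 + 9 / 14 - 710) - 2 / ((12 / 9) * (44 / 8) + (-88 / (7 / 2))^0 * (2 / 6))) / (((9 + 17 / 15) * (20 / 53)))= -72818131 / 195776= -371.95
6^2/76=9/19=0.47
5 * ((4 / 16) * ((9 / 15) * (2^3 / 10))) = 3 / 5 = 0.60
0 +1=1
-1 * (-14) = 14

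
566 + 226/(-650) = 183837/325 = 565.65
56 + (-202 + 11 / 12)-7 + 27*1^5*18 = 4007 / 12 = 333.92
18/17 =1.06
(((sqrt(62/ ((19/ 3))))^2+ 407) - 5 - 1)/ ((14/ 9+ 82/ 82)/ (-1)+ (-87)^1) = -70245/ 15314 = -4.59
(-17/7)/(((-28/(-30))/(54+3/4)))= -55845/392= -142.46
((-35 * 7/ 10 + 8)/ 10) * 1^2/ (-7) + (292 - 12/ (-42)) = 40953/ 140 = 292.52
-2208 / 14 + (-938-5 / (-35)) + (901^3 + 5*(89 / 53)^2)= 14382139934777 / 19663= 731431619.53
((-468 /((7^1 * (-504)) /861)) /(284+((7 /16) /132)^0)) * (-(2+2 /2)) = -1599 /1330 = -1.20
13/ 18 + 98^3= 16941469/ 18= 941192.72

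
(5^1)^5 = 3125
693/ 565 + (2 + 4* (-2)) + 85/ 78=-162341/ 44070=-3.68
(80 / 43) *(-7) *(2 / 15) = -1.74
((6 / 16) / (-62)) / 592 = -3 / 293632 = -0.00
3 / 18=1 / 6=0.17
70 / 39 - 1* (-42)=1708 / 39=43.79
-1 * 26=-26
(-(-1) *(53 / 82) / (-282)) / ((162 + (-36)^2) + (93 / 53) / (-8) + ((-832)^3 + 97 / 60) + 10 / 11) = 308990 / 77642657758582261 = 0.00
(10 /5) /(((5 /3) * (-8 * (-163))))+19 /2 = 30973 /3260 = 9.50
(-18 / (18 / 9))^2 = 81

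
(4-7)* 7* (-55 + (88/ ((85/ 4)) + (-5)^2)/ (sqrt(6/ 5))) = 1155-17339* sqrt(30)/ 170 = 596.36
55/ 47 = 1.17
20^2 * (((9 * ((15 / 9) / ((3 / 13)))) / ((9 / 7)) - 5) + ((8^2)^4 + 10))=60398177600 / 9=6710908622.22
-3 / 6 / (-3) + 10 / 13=73 / 78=0.94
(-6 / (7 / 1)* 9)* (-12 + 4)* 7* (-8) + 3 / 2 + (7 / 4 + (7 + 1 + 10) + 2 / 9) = -123643 / 36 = -3434.53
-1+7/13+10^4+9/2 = 260105/26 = 10004.04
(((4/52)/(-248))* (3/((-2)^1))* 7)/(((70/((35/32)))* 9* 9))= 7/11142144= 0.00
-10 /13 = -0.77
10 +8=18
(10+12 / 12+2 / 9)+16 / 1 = 245 / 9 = 27.22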